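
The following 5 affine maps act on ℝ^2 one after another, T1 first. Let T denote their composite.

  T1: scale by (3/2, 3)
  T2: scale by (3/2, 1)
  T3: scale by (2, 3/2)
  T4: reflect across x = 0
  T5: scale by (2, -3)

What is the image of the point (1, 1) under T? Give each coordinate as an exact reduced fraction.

T(p) = (-9, -27/2)

T1 scale by (3/2, 3): (1, 1) → (3/2, 3)
T2 scale by (3/2, 1): (3/2, 3) → (9/4, 3)
T3 scale by (2, 3/2): (9/4, 3) → (9/2, 9/2)
T4 reflect across x = 0: (9/2, 9/2) → (-9/2, 9/2)
T5 scale by (2, -3): (-9/2, 9/2) → (-9, -27/2)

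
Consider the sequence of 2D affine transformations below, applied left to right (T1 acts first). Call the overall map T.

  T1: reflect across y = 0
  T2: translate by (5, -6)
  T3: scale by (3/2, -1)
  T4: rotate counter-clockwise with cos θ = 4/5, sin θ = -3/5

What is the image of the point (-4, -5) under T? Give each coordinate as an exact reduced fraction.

T(p) = (9/5, -1/10)

T1 reflect across y = 0: (-4, -5) → (-4, 5)
T2 translate by (5, -6): (-4, 5) → (1, -1)
T3 scale by (3/2, -1): (1, -1) → (3/2, 1)
T4 rotate counter-clockwise with cos θ = 4/5, sin θ = -3/5: (3/2, 1) → (9/5, -1/10)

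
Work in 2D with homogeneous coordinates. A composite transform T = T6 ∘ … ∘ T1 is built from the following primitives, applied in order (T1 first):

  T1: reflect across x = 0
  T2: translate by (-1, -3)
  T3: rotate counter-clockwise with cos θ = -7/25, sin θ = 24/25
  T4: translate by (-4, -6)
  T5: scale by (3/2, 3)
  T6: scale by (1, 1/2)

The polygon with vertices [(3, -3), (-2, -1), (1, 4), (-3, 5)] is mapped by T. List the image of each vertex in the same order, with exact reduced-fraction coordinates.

T1 reflect across x = 0: (3, -3) → (-3, -3); (-2, -1) → (2, -1); (1, 4) → (-1, 4); (-3, 5) → (3, 5)
T2 translate by (-1, -3): (-3, -3) → (-4, -6); (2, -1) → (1, -4); (-1, 4) → (-2, 1); (3, 5) → (2, 2)
T3 rotate counter-clockwise with cos θ = -7/25, sin θ = 24/25: (-4, -6) → (172/25, -54/25); (1, -4) → (89/25, 52/25); (-2, 1) → (-2/5, -11/5); (2, 2) → (-62/25, 34/25)
T4 translate by (-4, -6): (172/25, -54/25) → (72/25, -204/25); (89/25, 52/25) → (-11/25, -98/25); (-2/5, -11/5) → (-22/5, -41/5); (-62/25, 34/25) → (-162/25, -116/25)
T5 scale by (3/2, 3): (72/25, -204/25) → (108/25, -612/25); (-11/25, -98/25) → (-33/50, -294/25); (-22/5, -41/5) → (-33/5, -123/5); (-162/25, -116/25) → (-243/25, -348/25)
T6 scale by (1, 1/2): (108/25, -612/25) → (108/25, -306/25); (-33/50, -294/25) → (-33/50, -147/25); (-33/5, -123/5) → (-33/5, -123/10); (-243/25, -348/25) → (-243/25, -174/25)

image vertices: (108/25, -306/25), (-33/50, -147/25), (-33/5, -123/10), (-243/25, -174/25)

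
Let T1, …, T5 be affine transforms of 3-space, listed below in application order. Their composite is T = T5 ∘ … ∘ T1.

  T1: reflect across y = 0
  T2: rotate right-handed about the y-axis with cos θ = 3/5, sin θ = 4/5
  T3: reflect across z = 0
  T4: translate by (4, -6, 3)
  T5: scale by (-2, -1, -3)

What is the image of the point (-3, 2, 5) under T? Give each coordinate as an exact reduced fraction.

T1 reflect across y = 0: (-3, 2, 5) → (-3, -2, 5)
T2 rotate right-handed about the y-axis with cos θ = 3/5, sin θ = 4/5: (-3, -2, 5) → (11/5, -2, 27/5)
T3 reflect across z = 0: (11/5, -2, 27/5) → (11/5, -2, -27/5)
T4 translate by (4, -6, 3): (11/5, -2, -27/5) → (31/5, -8, -12/5)
T5 scale by (-2, -1, -3): (31/5, -8, -12/5) → (-62/5, 8, 36/5)

T(p) = (-62/5, 8, 36/5)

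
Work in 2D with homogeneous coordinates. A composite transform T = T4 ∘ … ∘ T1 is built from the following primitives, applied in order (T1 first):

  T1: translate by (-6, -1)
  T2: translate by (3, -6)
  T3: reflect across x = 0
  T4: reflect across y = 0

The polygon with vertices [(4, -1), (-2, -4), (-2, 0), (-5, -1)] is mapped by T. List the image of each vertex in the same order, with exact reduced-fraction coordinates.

T1 translate by (-6, -1): (4, -1) → (-2, -2); (-2, -4) → (-8, -5); (-2, 0) → (-8, -1); (-5, -1) → (-11, -2)
T2 translate by (3, -6): (-2, -2) → (1, -8); (-8, -5) → (-5, -11); (-8, -1) → (-5, -7); (-11, -2) → (-8, -8)
T3 reflect across x = 0: (1, -8) → (-1, -8); (-5, -11) → (5, -11); (-5, -7) → (5, -7); (-8, -8) → (8, -8)
T4 reflect across y = 0: (-1, -8) → (-1, 8); (5, -11) → (5, 11); (5, -7) → (5, 7); (8, -8) → (8, 8)

image vertices: (-1, 8), (5, 11), (5, 7), (8, 8)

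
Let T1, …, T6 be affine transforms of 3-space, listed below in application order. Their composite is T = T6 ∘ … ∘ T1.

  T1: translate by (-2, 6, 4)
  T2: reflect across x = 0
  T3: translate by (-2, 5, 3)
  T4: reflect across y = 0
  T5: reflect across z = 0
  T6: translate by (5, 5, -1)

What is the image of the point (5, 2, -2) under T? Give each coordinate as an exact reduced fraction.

T1 translate by (-2, 6, 4): (5, 2, -2) → (3, 8, 2)
T2 reflect across x = 0: (3, 8, 2) → (-3, 8, 2)
T3 translate by (-2, 5, 3): (-3, 8, 2) → (-5, 13, 5)
T4 reflect across y = 0: (-5, 13, 5) → (-5, -13, 5)
T5 reflect across z = 0: (-5, -13, 5) → (-5, -13, -5)
T6 translate by (5, 5, -1): (-5, -13, -5) → (0, -8, -6)

T(p) = (0, -8, -6)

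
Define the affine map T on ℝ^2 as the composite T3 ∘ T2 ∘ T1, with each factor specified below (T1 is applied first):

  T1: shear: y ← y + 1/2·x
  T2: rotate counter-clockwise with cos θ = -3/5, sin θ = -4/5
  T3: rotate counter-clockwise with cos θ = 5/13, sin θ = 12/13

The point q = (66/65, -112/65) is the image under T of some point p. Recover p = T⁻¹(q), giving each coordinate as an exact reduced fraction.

T1 = [1 0 0; 1/2 1 0; 0 0 1]
T2·T1 = [-1/5 4/5 0; -11/10 -3/5 0; 0 0 1]
T3·…·T1 = [61/65 56/65 0; -79/130 33/65 0; 0 0 1]
det M = 1; M⁻¹ = [33/65 -56/65 0; 79/130 61/65 0; 0 0 1]
M⁻¹ · (66/65, -112/65)ᵀ = (2, -1)ᵀ

p = (2, -1)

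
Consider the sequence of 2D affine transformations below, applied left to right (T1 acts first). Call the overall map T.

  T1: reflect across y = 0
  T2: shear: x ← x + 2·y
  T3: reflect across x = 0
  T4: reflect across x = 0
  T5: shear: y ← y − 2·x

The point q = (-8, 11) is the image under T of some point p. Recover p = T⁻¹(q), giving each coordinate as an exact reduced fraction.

p = (2, 5)

T1 = [1 0 0; 0 -1 0; 0 0 1]
T2·T1 = [1 -2 0; 0 -1 0; 0 0 1]
T3·…·T1 = [-1 2 0; 0 -1 0; 0 0 1]
T4·…·T1 = [1 -2 0; 0 -1 0; 0 0 1]
T5·…·T1 = [1 -2 0; -2 3 0; 0 0 1]
det M = -1; M⁻¹ = [-3 -2 0; -2 -1 0; 0 0 1]
M⁻¹ · (-8, 11)ᵀ = (2, 5)ᵀ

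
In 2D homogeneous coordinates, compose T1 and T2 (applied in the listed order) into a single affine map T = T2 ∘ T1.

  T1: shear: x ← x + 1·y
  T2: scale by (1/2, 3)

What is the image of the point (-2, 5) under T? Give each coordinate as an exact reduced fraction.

T1 shear: x ← x + 1·y: (-2, 5) → (3, 5)
T2 scale by (1/2, 3): (3, 5) → (3/2, 15)

T(p) = (3/2, 15)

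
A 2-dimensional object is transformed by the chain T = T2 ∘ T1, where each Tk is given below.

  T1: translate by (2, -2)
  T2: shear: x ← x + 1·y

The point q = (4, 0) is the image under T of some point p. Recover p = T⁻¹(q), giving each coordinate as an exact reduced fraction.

T1 = [1 0 2; 0 1 -2; 0 0 1]
T2·T1 = [1 1 0; 0 1 -2; 0 0 1]
det M = 1; M⁻¹ = [1 -1 -2; 0 1 2; 0 0 1]
M⁻¹ · (4, 0)ᵀ = (2, 2)ᵀ

p = (2, 2)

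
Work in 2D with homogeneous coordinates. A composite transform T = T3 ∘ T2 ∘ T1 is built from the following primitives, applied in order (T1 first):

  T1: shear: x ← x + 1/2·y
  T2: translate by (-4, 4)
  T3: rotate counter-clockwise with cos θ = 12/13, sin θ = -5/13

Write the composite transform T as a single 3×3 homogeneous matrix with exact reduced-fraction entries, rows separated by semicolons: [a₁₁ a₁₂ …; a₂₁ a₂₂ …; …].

T1 = [1 1/2 0; 0 1 0; 0 0 1]
T2·T1 = [1 1/2 -4; 0 1 4; 0 0 1]
T3·…·T1 = [12/13 11/13 -28/13; -5/13 19/26 68/13; 0 0 1]

T = [12/13 11/13 -28/13; -5/13 19/26 68/13; 0 0 1]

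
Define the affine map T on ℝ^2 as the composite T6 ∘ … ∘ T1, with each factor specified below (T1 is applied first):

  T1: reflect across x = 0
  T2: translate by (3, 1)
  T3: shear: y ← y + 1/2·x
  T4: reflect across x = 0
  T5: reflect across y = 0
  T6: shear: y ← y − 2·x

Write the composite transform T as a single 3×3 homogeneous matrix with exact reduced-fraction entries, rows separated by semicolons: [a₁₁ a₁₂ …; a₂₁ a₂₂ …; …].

T1 = [-1 0 0; 0 1 0; 0 0 1]
T2·T1 = [-1 0 3; 0 1 1; 0 0 1]
T3·…·T1 = [-1 0 3; -1/2 1 5/2; 0 0 1]
T4·…·T1 = [1 0 -3; -1/2 1 5/2; 0 0 1]
T5·…·T1 = [1 0 -3; 1/2 -1 -5/2; 0 0 1]
T6·…·T1 = [1 0 -3; -3/2 -1 7/2; 0 0 1]

T = [1 0 -3; -3/2 -1 7/2; 0 0 1]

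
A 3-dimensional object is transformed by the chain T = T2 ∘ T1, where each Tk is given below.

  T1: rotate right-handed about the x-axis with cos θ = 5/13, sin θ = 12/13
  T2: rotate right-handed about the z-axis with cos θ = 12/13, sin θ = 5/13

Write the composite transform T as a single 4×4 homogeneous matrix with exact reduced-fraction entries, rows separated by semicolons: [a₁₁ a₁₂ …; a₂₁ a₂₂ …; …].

T = [12/13 -25/169 60/169 0; 5/13 60/169 -144/169 0; 0 12/13 5/13 0; 0 0 0 1]

T1 = [1 0 0 0; 0 5/13 -12/13 0; 0 12/13 5/13 0; 0 0 0 1]
T2·T1 = [12/13 -25/169 60/169 0; 5/13 60/169 -144/169 0; 0 12/13 5/13 0; 0 0 0 1]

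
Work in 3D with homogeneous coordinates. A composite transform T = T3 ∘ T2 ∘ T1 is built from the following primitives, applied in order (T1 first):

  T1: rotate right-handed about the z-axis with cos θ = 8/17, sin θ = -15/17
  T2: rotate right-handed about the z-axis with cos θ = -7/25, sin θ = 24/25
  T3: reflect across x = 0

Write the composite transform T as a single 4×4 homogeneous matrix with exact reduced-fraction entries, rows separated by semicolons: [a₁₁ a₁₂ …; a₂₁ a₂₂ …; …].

T1 = [8/17 15/17 0 0; -15/17 8/17 0 0; 0 0 1 0; 0 0 0 1]
T2·T1 = [304/425 -297/425 0 0; 297/425 304/425 0 0; 0 0 1 0; 0 0 0 1]
T3·…·T1 = [-304/425 297/425 0 0; 297/425 304/425 0 0; 0 0 1 0; 0 0 0 1]

T = [-304/425 297/425 0 0; 297/425 304/425 0 0; 0 0 1 0; 0 0 0 1]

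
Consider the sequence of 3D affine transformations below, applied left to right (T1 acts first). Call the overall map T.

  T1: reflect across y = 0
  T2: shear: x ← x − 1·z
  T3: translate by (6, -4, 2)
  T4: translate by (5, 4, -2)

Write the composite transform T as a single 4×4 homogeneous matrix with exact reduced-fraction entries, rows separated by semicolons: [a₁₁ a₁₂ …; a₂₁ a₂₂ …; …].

T1 = [1 0 0 0; 0 -1 0 0; 0 0 1 0; 0 0 0 1]
T2·T1 = [1 0 -1 0; 0 -1 0 0; 0 0 1 0; 0 0 0 1]
T3·…·T1 = [1 0 -1 6; 0 -1 0 -4; 0 0 1 2; 0 0 0 1]
T4·…·T1 = [1 0 -1 11; 0 -1 0 0; 0 0 1 0; 0 0 0 1]

T = [1 0 -1 11; 0 -1 0 0; 0 0 1 0; 0 0 0 1]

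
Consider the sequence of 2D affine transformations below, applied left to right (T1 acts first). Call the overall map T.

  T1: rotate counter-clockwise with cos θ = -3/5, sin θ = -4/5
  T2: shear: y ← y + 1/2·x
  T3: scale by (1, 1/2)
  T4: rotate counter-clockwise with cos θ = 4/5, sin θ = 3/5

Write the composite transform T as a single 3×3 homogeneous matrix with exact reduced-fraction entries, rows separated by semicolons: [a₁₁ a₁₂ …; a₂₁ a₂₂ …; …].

T1 = [-3/5 4/5 0; -4/5 -3/5 0; 0 0 1]
T2·T1 = [-3/5 4/5 0; -11/10 -1/5 0; 0 0 1]
T3·…·T1 = [-3/5 4/5 0; -11/20 -1/10 0; 0 0 1]
T4·…·T1 = [-3/20 7/10 0; -4/5 2/5 0; 0 0 1]

T = [-3/20 7/10 0; -4/5 2/5 0; 0 0 1]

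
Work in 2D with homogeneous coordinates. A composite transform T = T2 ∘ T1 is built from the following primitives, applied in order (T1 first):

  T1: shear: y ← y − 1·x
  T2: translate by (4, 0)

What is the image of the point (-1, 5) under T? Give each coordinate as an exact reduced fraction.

T1 shear: y ← y − 1·x: (-1, 5) → (-1, 6)
T2 translate by (4, 0): (-1, 6) → (3, 6)

T(p) = (3, 6)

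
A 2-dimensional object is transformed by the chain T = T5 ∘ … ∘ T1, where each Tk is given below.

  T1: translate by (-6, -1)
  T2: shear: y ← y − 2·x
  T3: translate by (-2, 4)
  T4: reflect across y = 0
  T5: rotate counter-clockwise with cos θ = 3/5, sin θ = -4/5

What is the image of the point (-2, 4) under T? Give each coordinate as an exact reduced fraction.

T1 translate by (-6, -1): (-2, 4) → (-8, 3)
T2 shear: y ← y − 2·x: (-8, 3) → (-8, 19)
T3 translate by (-2, 4): (-8, 19) → (-10, 23)
T4 reflect across y = 0: (-10, 23) → (-10, -23)
T5 rotate counter-clockwise with cos θ = 3/5, sin θ = -4/5: (-10, -23) → (-122/5, -29/5)

T(p) = (-122/5, -29/5)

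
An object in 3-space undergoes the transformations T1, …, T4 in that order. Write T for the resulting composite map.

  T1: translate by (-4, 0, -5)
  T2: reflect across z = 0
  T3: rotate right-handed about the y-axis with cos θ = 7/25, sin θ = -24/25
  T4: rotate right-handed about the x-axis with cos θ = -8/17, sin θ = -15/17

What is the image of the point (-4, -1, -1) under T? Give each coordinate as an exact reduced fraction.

T(p) = (-8, -82/17, 63/17)

T1 translate by (-4, 0, -5): (-4, -1, -1) → (-8, -1, -6)
T2 reflect across z = 0: (-8, -1, -6) → (-8, -1, 6)
T3 rotate right-handed about the y-axis with cos θ = 7/25, sin θ = -24/25: (-8, -1, 6) → (-8, -1, -6)
T4 rotate right-handed about the x-axis with cos θ = -8/17, sin θ = -15/17: (-8, -1, -6) → (-8, -82/17, 63/17)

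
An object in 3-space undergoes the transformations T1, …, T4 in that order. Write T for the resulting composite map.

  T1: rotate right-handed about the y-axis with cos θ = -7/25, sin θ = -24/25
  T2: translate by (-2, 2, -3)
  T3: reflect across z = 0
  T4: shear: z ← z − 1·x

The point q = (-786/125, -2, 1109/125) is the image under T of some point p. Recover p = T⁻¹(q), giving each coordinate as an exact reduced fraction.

T1 = [-7/25 0 -24/25 0; 0 1 0 0; 24/25 0 -7/25 0; 0 0 0 1]
T2·T1 = [-7/25 0 -24/25 -2; 0 1 0 2; 24/25 0 -7/25 -3; 0 0 0 1]
T3·…·T1 = [-7/25 0 -24/25 -2; 0 1 0 2; -24/25 0 7/25 3; 0 0 0 1]
T4·…·T1 = [-7/25 0 -24/25 -2; 0 1 0 2; -17/25 0 31/25 5; 0 0 0 1]
det M = -1; M⁻¹ = [-31/25 0 -24/25 58/25; 0 1 0 -2; -17/25 0 7/25 -69/25; 0 0 0 1]
M⁻¹ · (-786/125, -2, 1109/125)ᵀ = (8/5, -4, 4)ᵀ

p = (8/5, -4, 4)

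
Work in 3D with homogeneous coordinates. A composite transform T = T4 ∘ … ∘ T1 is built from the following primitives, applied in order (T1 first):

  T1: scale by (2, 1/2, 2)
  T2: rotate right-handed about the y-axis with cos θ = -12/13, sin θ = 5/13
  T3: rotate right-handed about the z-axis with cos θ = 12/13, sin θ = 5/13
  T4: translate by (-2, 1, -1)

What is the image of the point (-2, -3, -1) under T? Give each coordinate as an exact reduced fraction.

T1 scale by (2, 1/2, 2): (-2, -3, -1) → (-4, -3/2, -2)
T2 rotate right-handed about the y-axis with cos θ = -12/13, sin θ = 5/13: (-4, -3/2, -2) → (38/13, -3/2, 44/13)
T3 rotate right-handed about the z-axis with cos θ = 12/13, sin θ = 5/13: (38/13, -3/2, 44/13) → (1107/338, -44/169, 44/13)
T4 translate by (-2, 1, -1): (1107/338, -44/169, 44/13) → (431/338, 125/169, 31/13)

T(p) = (431/338, 125/169, 31/13)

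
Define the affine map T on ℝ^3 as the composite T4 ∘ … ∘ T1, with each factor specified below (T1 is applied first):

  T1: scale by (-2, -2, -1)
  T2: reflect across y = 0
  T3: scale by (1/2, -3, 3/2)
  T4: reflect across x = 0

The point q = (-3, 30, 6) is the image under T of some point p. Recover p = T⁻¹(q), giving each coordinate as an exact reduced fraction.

T1 = [-2 0 0 0; 0 -2 0 0; 0 0 -1 0; 0 0 0 1]
T2·T1 = [-2 0 0 0; 0 2 0 0; 0 0 -1 0; 0 0 0 1]
T3·…·T1 = [-1 0 0 0; 0 -6 0 0; 0 0 -3/2 0; 0 0 0 1]
T4·…·T1 = [1 0 0 0; 0 -6 0 0; 0 0 -3/2 0; 0 0 0 1]
det M = 9; M⁻¹ = [1 0 0 0; 0 -1/6 0 0; 0 0 -2/3 0; 0 0 0 1]
M⁻¹ · (-3, 30, 6)ᵀ = (-3, -5, -4)ᵀ

p = (-3, -5, -4)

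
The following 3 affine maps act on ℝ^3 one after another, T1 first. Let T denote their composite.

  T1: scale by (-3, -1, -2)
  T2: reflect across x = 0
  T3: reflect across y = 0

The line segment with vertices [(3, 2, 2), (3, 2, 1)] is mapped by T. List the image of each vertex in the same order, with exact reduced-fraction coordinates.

T1 scale by (-3, -1, -2): (3, 2, 2) → (-9, -2, -4); (3, 2, 1) → (-9, -2, -2)
T2 reflect across x = 0: (-9, -2, -4) → (9, -2, -4); (-9, -2, -2) → (9, -2, -2)
T3 reflect across y = 0: (9, -2, -4) → (9, 2, -4); (9, -2, -2) → (9, 2, -2)

image vertices: (9, 2, -4), (9, 2, -2)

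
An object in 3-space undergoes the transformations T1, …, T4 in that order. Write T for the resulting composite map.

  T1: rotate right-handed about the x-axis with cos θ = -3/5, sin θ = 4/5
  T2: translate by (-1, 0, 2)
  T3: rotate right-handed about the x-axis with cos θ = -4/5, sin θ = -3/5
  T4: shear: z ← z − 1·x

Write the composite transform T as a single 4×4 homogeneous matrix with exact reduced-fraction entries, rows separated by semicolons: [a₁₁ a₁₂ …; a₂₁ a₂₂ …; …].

T1 = [1 0 0 0; 0 -3/5 -4/5 0; 0 4/5 -3/5 0; 0 0 0 1]
T2·T1 = [1 0 0 -1; 0 -3/5 -4/5 0; 0 4/5 -3/5 2; 0 0 0 1]
T3·…·T1 = [1 0 0 -1; 0 24/25 7/25 6/5; 0 -7/25 24/25 -8/5; 0 0 0 1]
T4·…·T1 = [1 0 0 -1; 0 24/25 7/25 6/5; -1 -7/25 24/25 -3/5; 0 0 0 1]

T = [1 0 0 -1; 0 24/25 7/25 6/5; -1 -7/25 24/25 -3/5; 0 0 0 1]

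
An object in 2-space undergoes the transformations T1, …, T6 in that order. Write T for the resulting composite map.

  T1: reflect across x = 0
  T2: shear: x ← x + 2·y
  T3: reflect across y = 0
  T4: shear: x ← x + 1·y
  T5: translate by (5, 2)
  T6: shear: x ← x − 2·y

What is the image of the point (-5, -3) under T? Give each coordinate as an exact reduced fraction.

T1 reflect across x = 0: (-5, -3) → (5, -3)
T2 shear: x ← x + 2·y: (5, -3) → (-1, -3)
T3 reflect across y = 0: (-1, -3) → (-1, 3)
T4 shear: x ← x + 1·y: (-1, 3) → (2, 3)
T5 translate by (5, 2): (2, 3) → (7, 5)
T6 shear: x ← x − 2·y: (7, 5) → (-3, 5)

T(p) = (-3, 5)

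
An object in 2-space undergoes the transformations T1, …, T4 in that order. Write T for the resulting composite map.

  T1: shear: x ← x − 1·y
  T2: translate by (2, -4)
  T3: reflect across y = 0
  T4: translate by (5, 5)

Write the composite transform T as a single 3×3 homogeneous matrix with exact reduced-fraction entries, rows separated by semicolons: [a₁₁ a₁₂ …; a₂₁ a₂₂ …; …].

T = [1 -1 7; 0 -1 9; 0 0 1]

T1 = [1 -1 0; 0 1 0; 0 0 1]
T2·T1 = [1 -1 2; 0 1 -4; 0 0 1]
T3·…·T1 = [1 -1 2; 0 -1 4; 0 0 1]
T4·…·T1 = [1 -1 7; 0 -1 9; 0 0 1]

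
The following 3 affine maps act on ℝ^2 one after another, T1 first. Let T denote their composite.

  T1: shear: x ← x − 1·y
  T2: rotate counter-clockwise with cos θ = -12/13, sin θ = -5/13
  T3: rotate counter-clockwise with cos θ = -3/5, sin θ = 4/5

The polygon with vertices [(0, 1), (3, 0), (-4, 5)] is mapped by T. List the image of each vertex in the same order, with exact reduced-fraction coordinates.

T1 shear: x ← x − 1·y: (0, 1) → (-1, 1); (3, 0) → (3, 0); (-4, 5) → (-9, 5)
T2 rotate counter-clockwise with cos θ = -12/13, sin θ = -5/13: (-1, 1) → (17/13, -7/13); (3, 0) → (-36/13, -15/13); (-9, 5) → (133/13, -15/13)
T3 rotate counter-clockwise with cos θ = -3/5, sin θ = 4/5: (17/13, -7/13) → (-23/65, 89/65); (-36/13, -15/13) → (168/65, -99/65); (133/13, -15/13) → (-339/65, 577/65)

image vertices: (-23/65, 89/65), (168/65, -99/65), (-339/65, 577/65)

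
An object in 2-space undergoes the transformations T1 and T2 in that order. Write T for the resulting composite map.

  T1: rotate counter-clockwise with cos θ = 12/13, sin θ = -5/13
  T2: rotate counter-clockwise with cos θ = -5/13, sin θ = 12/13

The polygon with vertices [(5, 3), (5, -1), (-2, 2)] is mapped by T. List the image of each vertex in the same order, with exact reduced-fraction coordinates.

image vertices: (-3, 5), (1, 5), (-2, -2)

T1 rotate counter-clockwise with cos θ = 12/13, sin θ = -5/13: (5, 3) → (75/13, 11/13); (5, -1) → (55/13, -37/13); (-2, 2) → (-14/13, 34/13)
T2 rotate counter-clockwise with cos θ = -5/13, sin θ = 12/13: (75/13, 11/13) → (-3, 5); (55/13, -37/13) → (1, 5); (-14/13, 34/13) → (-2, -2)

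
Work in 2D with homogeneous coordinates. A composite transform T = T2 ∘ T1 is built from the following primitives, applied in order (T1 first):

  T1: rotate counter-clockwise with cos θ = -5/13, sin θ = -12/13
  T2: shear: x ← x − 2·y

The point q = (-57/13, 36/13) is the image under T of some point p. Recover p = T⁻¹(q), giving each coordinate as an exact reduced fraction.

T1 = [-5/13 12/13 0; -12/13 -5/13 0; 0 0 1]
T2·T1 = [19/13 22/13 0; -12/13 -5/13 0; 0 0 1]
det M = 1; M⁻¹ = [-5/13 -22/13 0; 12/13 19/13 0; 0 0 1]
M⁻¹ · (-57/13, 36/13)ᵀ = (-3, 0)ᵀ

p = (-3, 0)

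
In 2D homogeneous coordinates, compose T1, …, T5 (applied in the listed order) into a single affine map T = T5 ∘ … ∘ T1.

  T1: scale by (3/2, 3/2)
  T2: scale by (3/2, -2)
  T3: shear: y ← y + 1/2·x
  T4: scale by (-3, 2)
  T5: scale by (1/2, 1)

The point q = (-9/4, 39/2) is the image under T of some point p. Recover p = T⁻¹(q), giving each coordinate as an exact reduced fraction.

p = (2/3, -3)

T1 = [3/2 0 0; 0 3/2 0; 0 0 1]
T2·T1 = [9/4 0 0; 0 -3 0; 0 0 1]
T3·…·T1 = [9/4 0 0; 9/8 -3 0; 0 0 1]
T4·…·T1 = [-27/4 0 0; 9/4 -6 0; 0 0 1]
T5·…·T1 = [-27/8 0 0; 9/4 -6 0; 0 0 1]
det M = 81/4; M⁻¹ = [-8/27 0 0; -1/9 -1/6 0; 0 0 1]
M⁻¹ · (-9/4, 39/2)ᵀ = (2/3, -3)ᵀ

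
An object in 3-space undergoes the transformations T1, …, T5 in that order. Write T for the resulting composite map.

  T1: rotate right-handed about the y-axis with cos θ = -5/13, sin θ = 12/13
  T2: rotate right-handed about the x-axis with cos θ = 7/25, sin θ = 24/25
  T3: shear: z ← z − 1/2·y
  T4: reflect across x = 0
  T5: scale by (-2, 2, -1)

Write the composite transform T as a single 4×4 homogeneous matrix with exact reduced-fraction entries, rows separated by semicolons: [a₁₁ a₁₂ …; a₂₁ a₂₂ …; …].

T1 = [-5/13 0 12/13 0; 0 1 0 0; -12/13 0 -5/13 0; 0 0 0 1]
T2·T1 = [-5/13 0 12/13 0; 288/325 7/25 24/65 0; -84/325 24/25 -7/65 0; 0 0 0 1]
T3·…·T1 = [-5/13 0 12/13 0; 288/325 7/25 24/65 0; -228/325 41/50 -19/65 0; 0 0 0 1]
T4·…·T1 = [5/13 0 -12/13 0; 288/325 7/25 24/65 0; -228/325 41/50 -19/65 0; 0 0 0 1]
T5·…·T1 = [-10/13 0 24/13 0; 576/325 14/25 48/65 0; 228/325 -41/50 19/65 0; 0 0 0 1]

T = [-10/13 0 24/13 0; 576/325 14/25 48/65 0; 228/325 -41/50 19/65 0; 0 0 0 1]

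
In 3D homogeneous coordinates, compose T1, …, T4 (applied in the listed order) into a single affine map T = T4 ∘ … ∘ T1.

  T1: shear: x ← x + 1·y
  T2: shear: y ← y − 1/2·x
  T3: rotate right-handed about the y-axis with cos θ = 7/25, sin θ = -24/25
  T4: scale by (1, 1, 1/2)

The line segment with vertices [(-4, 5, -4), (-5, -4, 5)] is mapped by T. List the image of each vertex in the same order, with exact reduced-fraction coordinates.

image vertices: (103/25, 9/2, -2/25), (-183/25, 1/2, -181/50)

T1 shear: x ← x + 1·y: (-4, 5, -4) → (1, 5, -4); (-5, -4, 5) → (-9, -4, 5)
T2 shear: y ← y − 1/2·x: (1, 5, -4) → (1, 9/2, -4); (-9, -4, 5) → (-9, 1/2, 5)
T3 rotate right-handed about the y-axis with cos θ = 7/25, sin θ = -24/25: (1, 9/2, -4) → (103/25, 9/2, -4/25); (-9, 1/2, 5) → (-183/25, 1/2, -181/25)
T4 scale by (1, 1, 1/2): (103/25, 9/2, -4/25) → (103/25, 9/2, -2/25); (-183/25, 1/2, -181/25) → (-183/25, 1/2, -181/50)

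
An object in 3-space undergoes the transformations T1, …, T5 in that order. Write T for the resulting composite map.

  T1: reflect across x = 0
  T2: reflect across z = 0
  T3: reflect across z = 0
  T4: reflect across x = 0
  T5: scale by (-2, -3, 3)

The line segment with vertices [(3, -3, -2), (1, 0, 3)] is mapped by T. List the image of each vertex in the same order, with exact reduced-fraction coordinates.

T1 reflect across x = 0: (3, -3, -2) → (-3, -3, -2); (1, 0, 3) → (-1, 0, 3)
T2 reflect across z = 0: (-3, -3, -2) → (-3, -3, 2); (-1, 0, 3) → (-1, 0, -3)
T3 reflect across z = 0: (-3, -3, 2) → (-3, -3, -2); (-1, 0, -3) → (-1, 0, 3)
T4 reflect across x = 0: (-3, -3, -2) → (3, -3, -2); (-1, 0, 3) → (1, 0, 3)
T5 scale by (-2, -3, 3): (3, -3, -2) → (-6, 9, -6); (1, 0, 3) → (-2, 0, 9)

image vertices: (-6, 9, -6), (-2, 0, 9)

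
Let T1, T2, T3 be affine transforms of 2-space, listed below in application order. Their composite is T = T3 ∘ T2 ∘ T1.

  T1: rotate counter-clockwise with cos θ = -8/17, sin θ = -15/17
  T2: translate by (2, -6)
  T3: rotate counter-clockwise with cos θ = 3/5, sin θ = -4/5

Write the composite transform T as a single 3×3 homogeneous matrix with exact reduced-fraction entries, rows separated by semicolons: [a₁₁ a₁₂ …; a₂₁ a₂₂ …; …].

T1 = [-8/17 15/17 0; -15/17 -8/17 0; 0 0 1]
T2·T1 = [-8/17 15/17 2; -15/17 -8/17 -6; 0 0 1]
T3·…·T1 = [-84/85 13/85 -18/5; -13/85 -84/85 -26/5; 0 0 1]

T = [-84/85 13/85 -18/5; -13/85 -84/85 -26/5; 0 0 1]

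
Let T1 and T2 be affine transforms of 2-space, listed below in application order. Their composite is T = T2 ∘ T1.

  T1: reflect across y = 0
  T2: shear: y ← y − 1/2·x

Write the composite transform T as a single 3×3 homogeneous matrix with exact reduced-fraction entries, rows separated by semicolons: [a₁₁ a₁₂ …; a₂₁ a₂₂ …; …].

T1 = [1 0 0; 0 -1 0; 0 0 1]
T2·T1 = [1 0 0; -1/2 -1 0; 0 0 1]

T = [1 0 0; -1/2 -1 0; 0 0 1]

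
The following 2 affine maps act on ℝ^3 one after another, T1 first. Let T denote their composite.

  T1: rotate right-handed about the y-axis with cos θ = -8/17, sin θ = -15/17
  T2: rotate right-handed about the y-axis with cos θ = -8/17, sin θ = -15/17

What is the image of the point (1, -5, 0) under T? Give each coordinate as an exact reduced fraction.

T(p) = (-161/289, -5, -240/289)

T1 rotate right-handed about the y-axis with cos θ = -8/17, sin θ = -15/17: (1, -5, 0) → (-8/17, -5, 15/17)
T2 rotate right-handed about the y-axis with cos θ = -8/17, sin θ = -15/17: (-8/17, -5, 15/17) → (-161/289, -5, -240/289)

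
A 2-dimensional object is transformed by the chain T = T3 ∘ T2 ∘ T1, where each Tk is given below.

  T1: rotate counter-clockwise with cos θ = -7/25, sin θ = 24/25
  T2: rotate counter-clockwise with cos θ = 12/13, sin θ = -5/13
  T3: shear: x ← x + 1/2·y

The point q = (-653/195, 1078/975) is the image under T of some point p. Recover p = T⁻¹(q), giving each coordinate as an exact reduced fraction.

p = (2/3, 4)

T1 = [-7/25 -24/25 0; 24/25 -7/25 0; 0 0 1]
T2·T1 = [36/325 -323/325 0; 323/325 36/325 0; 0 0 1]
T3·…·T1 = [79/130 -61/65 0; 323/325 36/325 0; 0 0 1]
det M = 1; M⁻¹ = [36/325 61/65 0; -323/325 79/130 0; 0 0 1]
M⁻¹ · (-653/195, 1078/975)ᵀ = (2/3, 4)ᵀ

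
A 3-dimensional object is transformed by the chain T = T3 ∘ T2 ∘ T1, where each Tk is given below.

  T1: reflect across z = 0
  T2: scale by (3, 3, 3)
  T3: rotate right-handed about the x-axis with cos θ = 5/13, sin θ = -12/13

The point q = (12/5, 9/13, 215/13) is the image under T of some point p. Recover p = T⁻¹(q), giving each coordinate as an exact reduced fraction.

p = (4/5, -5, -7/3)

T1 = [1 0 0 0; 0 1 0 0; 0 0 -1 0; 0 0 0 1]
T2·T1 = [3 0 0 0; 0 3 0 0; 0 0 -3 0; 0 0 0 1]
T3·…·T1 = [3 0 0 0; 0 15/13 -36/13 0; 0 -36/13 -15/13 0; 0 0 0 1]
det M = -27; M⁻¹ = [1/3 0 0 0; 0 5/39 -4/13 0; 0 -4/13 -5/39 0; 0 0 0 1]
M⁻¹ · (12/5, 9/13, 215/13)ᵀ = (4/5, -5, -7/3)ᵀ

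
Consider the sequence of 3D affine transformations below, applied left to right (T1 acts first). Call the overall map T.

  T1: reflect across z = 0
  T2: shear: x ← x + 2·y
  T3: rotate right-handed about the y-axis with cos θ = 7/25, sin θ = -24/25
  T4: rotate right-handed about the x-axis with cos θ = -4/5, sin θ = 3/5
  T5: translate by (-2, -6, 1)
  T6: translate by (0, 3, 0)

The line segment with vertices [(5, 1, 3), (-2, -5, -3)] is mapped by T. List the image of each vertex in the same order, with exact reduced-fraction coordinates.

T1 reflect across z = 0: (5, 1, 3) → (5, 1, -3); (-2, -5, -3) → (-2, -5, 3)
T2 shear: x ← x + 2·y: (5, 1, -3) → (7, 1, -3); (-2, -5, 3) → (-12, -5, 3)
T3 rotate right-handed about the y-axis with cos θ = 7/25, sin θ = -24/25: (7, 1, -3) → (121/25, 1, 147/25); (-12, -5, 3) → (-156/25, -5, -267/25)
T4 rotate right-handed about the x-axis with cos θ = -4/5, sin θ = 3/5: (121/25, 1, 147/25) → (121/25, -541/125, -513/125); (-156/25, -5, -267/25) → (-156/25, 1301/125, 693/125)
T5 translate by (-2, -6, 1): (121/25, -541/125, -513/125) → (71/25, -1291/125, -388/125); (-156/25, 1301/125, 693/125) → (-206/25, 551/125, 818/125)
T6 translate by (0, 3, 0): (71/25, -1291/125, -388/125) → (71/25, -916/125, -388/125); (-206/25, 551/125, 818/125) → (-206/25, 926/125, 818/125)

image vertices: (71/25, -916/125, -388/125), (-206/25, 926/125, 818/125)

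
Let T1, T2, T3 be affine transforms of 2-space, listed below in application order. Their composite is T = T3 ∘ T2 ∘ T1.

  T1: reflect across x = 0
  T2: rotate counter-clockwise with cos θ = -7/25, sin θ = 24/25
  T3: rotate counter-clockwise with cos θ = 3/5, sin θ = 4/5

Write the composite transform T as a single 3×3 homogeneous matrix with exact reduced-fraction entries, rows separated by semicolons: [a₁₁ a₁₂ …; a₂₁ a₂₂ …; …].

T1 = [-1 0 0; 0 1 0; 0 0 1]
T2·T1 = [7/25 -24/25 0; -24/25 -7/25 0; 0 0 1]
T3·…·T1 = [117/125 -44/125 0; -44/125 -117/125 0; 0 0 1]

T = [117/125 -44/125 0; -44/125 -117/125 0; 0 0 1]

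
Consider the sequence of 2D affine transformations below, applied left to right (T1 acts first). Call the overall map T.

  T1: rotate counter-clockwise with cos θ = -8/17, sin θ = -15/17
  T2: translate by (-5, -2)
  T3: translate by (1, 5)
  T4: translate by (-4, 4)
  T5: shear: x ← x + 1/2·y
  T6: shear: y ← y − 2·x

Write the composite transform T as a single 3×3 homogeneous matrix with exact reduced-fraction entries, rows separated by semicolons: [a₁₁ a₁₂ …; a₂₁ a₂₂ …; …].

T = [-31/34 11/17 -9/2; 16/17 -30/17 16; 0 0 1]

T1 = [-8/17 15/17 0; -15/17 -8/17 0; 0 0 1]
T2·T1 = [-8/17 15/17 -5; -15/17 -8/17 -2; 0 0 1]
T3·…·T1 = [-8/17 15/17 -4; -15/17 -8/17 3; 0 0 1]
T4·…·T1 = [-8/17 15/17 -8; -15/17 -8/17 7; 0 0 1]
T5·…·T1 = [-31/34 11/17 -9/2; -15/17 -8/17 7; 0 0 1]
T6·…·T1 = [-31/34 11/17 -9/2; 16/17 -30/17 16; 0 0 1]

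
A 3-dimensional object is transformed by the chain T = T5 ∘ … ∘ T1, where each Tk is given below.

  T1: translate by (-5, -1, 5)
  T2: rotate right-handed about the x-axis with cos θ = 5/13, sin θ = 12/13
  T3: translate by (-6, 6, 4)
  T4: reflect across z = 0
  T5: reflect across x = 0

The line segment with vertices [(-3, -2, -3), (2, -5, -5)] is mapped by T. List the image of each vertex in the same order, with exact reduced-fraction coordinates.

T1 translate by (-5, -1, 5): (-3, -2, -3) → (-8, -3, 2); (2, -5, -5) → (-3, -6, 0)
T2 rotate right-handed about the x-axis with cos θ = 5/13, sin θ = 12/13: (-8, -3, 2) → (-8, -3, -2); (-3, -6, 0) → (-3, -30/13, -72/13)
T3 translate by (-6, 6, 4): (-8, -3, -2) → (-14, 3, 2); (-3, -30/13, -72/13) → (-9, 48/13, -20/13)
T4 reflect across z = 0: (-14, 3, 2) → (-14, 3, -2); (-9, 48/13, -20/13) → (-9, 48/13, 20/13)
T5 reflect across x = 0: (-14, 3, -2) → (14, 3, -2); (-9, 48/13, 20/13) → (9, 48/13, 20/13)

image vertices: (14, 3, -2), (9, 48/13, 20/13)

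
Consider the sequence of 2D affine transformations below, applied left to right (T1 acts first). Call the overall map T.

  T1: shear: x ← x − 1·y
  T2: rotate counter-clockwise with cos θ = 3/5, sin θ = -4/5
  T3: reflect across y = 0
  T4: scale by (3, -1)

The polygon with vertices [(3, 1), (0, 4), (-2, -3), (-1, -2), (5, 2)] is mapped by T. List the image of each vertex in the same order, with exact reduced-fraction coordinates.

T1 shear: x ← x − 1·y: (3, 1) → (2, 1); (0, 4) → (-4, 4); (-2, -3) → (1, -3); (-1, -2) → (1, -2); (5, 2) → (3, 2)
T2 rotate counter-clockwise with cos θ = 3/5, sin θ = -4/5: (2, 1) → (2, -1); (-4, 4) → (4/5, 28/5); (1, -3) → (-9/5, -13/5); (1, -2) → (-1, -2); (3, 2) → (17/5, -6/5)
T3 reflect across y = 0: (2, -1) → (2, 1); (4/5, 28/5) → (4/5, -28/5); (-9/5, -13/5) → (-9/5, 13/5); (-1, -2) → (-1, 2); (17/5, -6/5) → (17/5, 6/5)
T4 scale by (3, -1): (2, 1) → (6, -1); (4/5, -28/5) → (12/5, 28/5); (-9/5, 13/5) → (-27/5, -13/5); (-1, 2) → (-3, -2); (17/5, 6/5) → (51/5, -6/5)

image vertices: (6, -1), (12/5, 28/5), (-27/5, -13/5), (-3, -2), (51/5, -6/5)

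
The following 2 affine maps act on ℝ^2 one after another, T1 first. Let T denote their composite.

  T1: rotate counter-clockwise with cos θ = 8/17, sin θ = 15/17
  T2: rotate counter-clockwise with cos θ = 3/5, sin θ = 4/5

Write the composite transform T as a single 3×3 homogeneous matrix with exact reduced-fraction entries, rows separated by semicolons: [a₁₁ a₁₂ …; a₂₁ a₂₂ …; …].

T1 = [8/17 -15/17 0; 15/17 8/17 0; 0 0 1]
T2·T1 = [-36/85 -77/85 0; 77/85 -36/85 0; 0 0 1]

T = [-36/85 -77/85 0; 77/85 -36/85 0; 0 0 1]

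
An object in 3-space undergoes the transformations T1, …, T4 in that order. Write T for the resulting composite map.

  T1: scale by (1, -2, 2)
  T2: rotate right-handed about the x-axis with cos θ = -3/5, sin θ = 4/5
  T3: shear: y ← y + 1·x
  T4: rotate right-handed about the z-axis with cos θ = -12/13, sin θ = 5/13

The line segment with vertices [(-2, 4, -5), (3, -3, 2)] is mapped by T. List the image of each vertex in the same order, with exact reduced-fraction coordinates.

image vertices: (-30/13, -698/65, -2/5), (-17/13, 303/65, 12/5)

T1 scale by (1, -2, 2): (-2, 4, -5) → (-2, -8, -10); (3, -3, 2) → (3, 6, 4)
T2 rotate right-handed about the x-axis with cos θ = -3/5, sin θ = 4/5: (-2, -8, -10) → (-2, 64/5, -2/5); (3, 6, 4) → (3, -34/5, 12/5)
T3 shear: y ← y + 1·x: (-2, 64/5, -2/5) → (-2, 54/5, -2/5); (3, -34/5, 12/5) → (3, -19/5, 12/5)
T4 rotate right-handed about the z-axis with cos θ = -12/13, sin θ = 5/13: (-2, 54/5, -2/5) → (-30/13, -698/65, -2/5); (3, -19/5, 12/5) → (-17/13, 303/65, 12/5)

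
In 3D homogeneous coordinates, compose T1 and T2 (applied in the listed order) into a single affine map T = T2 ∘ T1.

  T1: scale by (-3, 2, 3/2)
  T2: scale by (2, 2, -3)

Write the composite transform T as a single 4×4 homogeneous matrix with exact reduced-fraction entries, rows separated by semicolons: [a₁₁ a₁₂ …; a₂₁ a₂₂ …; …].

T1 = [-3 0 0 0; 0 2 0 0; 0 0 3/2 0; 0 0 0 1]
T2·T1 = [-6 0 0 0; 0 4 0 0; 0 0 -9/2 0; 0 0 0 1]

T = [-6 0 0 0; 0 4 0 0; 0 0 -9/2 0; 0 0 0 1]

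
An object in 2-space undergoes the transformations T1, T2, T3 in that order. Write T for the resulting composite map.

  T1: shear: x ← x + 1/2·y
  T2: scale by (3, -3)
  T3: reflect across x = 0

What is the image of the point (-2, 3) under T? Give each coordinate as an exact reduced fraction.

T1 shear: x ← x + 1/2·y: (-2, 3) → (-1/2, 3)
T2 scale by (3, -3): (-1/2, 3) → (-3/2, -9)
T3 reflect across x = 0: (-3/2, -9) → (3/2, -9)

T(p) = (3/2, -9)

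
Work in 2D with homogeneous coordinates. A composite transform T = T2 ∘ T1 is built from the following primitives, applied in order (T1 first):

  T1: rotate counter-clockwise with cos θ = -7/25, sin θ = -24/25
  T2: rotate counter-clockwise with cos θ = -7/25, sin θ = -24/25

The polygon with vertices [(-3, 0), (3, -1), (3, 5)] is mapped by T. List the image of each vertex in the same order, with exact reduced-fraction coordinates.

image vertices: (1581/625, -1008/625), (-249/125, 307/125), (-3261/625, -1627/625)

T1 rotate counter-clockwise with cos θ = -7/25, sin θ = -24/25: (-3, 0) → (21/25, 72/25); (3, -1) → (-9/5, -13/5); (3, 5) → (99/25, -107/25)
T2 rotate counter-clockwise with cos θ = -7/25, sin θ = -24/25: (21/25, 72/25) → (1581/625, -1008/625); (-9/5, -13/5) → (-249/125, 307/125); (99/25, -107/25) → (-3261/625, -1627/625)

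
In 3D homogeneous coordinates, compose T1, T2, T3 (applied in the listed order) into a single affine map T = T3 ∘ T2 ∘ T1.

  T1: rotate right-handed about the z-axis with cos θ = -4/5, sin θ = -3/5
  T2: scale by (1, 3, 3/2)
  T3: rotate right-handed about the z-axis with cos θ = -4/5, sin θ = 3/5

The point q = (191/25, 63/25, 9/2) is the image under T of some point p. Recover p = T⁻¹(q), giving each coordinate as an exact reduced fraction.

p = (5, -1, 3)

T1 = [-4/5 3/5 0 0; -3/5 -4/5 0 0; 0 0 1 0; 0 0 0 1]
T2·T1 = [-4/5 3/5 0 0; -9/5 -12/5 0 0; 0 0 3/2 0; 0 0 0 1]
T3·…·T1 = [43/25 24/25 0 0; 24/25 57/25 0 0; 0 0 3/2 0; 0 0 0 1]
det M = 9/2; M⁻¹ = [19/25 -8/25 0 0; -8/25 43/75 0 0; 0 0 2/3 0; 0 0 0 1]
M⁻¹ · (191/25, 63/25, 9/2)ᵀ = (5, -1, 3)ᵀ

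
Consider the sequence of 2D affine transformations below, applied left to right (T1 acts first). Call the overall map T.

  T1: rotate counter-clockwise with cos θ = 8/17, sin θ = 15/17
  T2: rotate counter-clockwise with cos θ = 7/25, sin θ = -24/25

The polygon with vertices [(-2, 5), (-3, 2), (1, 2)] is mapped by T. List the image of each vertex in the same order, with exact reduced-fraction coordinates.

image vertices: (-397/425, 2254/425), (-1074/425, 1093/425), (118/85, 149/85)

T1 rotate counter-clockwise with cos θ = 8/17, sin θ = 15/17: (-2, 5) → (-91/17, 10/17); (-3, 2) → (-54/17, -29/17); (1, 2) → (-22/17, 31/17)
T2 rotate counter-clockwise with cos θ = 7/25, sin θ = -24/25: (-91/17, 10/17) → (-397/425, 2254/425); (-54/17, -29/17) → (-1074/425, 1093/425); (-22/17, 31/17) → (118/85, 149/85)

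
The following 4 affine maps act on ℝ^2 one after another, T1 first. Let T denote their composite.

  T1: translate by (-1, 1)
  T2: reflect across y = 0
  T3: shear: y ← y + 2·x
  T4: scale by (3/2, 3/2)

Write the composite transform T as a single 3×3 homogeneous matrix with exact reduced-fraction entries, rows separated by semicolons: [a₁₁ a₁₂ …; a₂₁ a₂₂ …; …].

T = [3/2 0 -3/2; 3 -3/2 -9/2; 0 0 1]

T1 = [1 0 -1; 0 1 1; 0 0 1]
T2·T1 = [1 0 -1; 0 -1 -1; 0 0 1]
T3·…·T1 = [1 0 -1; 2 -1 -3; 0 0 1]
T4·…·T1 = [3/2 0 -3/2; 3 -3/2 -9/2; 0 0 1]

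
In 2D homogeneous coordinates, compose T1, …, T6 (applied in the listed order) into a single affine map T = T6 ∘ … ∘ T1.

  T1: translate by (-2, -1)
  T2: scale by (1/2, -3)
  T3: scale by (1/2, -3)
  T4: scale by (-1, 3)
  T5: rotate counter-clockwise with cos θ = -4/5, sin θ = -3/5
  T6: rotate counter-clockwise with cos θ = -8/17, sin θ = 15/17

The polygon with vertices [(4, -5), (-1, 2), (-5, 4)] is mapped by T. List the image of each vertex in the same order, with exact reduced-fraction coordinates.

T1 translate by (-2, -1): (4, -5) → (2, -6); (-1, 2) → (-3, 1); (-5, 4) → (-7, 3)
T2 scale by (1/2, -3): (2, -6) → (1, 18); (-3, 1) → (-3/2, -3); (-7, 3) → (-7/2, -9)
T3 scale by (1/2, -3): (1, 18) → (1/2, -54); (-3/2, -3) → (-3/4, 9); (-7/2, -9) → (-7/4, 27)
T4 scale by (-1, 3): (1/2, -54) → (-1/2, -162); (-3/4, 9) → (3/4, 27); (-7/4, 27) → (7/4, 81)
T5 rotate counter-clockwise with cos θ = -4/5, sin θ = -3/5: (-1/2, -162) → (-484/5, 1299/10); (3/4, 27) → (78/5, -441/20); (7/4, 81) → (236/5, -1317/20)
T6 rotate counter-clockwise with cos θ = -8/17, sin θ = 15/17: (-484/5, 1299/10) → (-11741/170, -12456/85); (78/5, -441/20) → (4119/340, 2052/85); (236/5, -1317/20) → (12203/340, 6174/85)

image vertices: (-11741/170, -12456/85), (4119/340, 2052/85), (12203/340, 6174/85)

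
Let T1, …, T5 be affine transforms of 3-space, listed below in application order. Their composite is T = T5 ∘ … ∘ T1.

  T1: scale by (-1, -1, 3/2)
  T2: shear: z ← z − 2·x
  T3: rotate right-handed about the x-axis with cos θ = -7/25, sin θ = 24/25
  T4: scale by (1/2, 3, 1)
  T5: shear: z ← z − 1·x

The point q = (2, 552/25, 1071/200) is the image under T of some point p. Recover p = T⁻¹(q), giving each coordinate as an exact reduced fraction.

p = (-4, -5, -3/4)

T1 = [-1 0 0 0; 0 -1 0 0; 0 0 3/2 0; 0 0 0 1]
T2·T1 = [-1 0 0 0; 0 -1 0 0; 2 0 3/2 0; 0 0 0 1]
T3·…·T1 = [-1 0 0 0; -48/25 7/25 -36/25 0; -14/25 -24/25 -21/50 0; 0 0 0 1]
T4·…·T1 = [-1/2 0 0 0; -144/25 21/25 -108/25 0; -14/25 -24/25 -21/50 0; 0 0 0 1]
T5·…·T1 = [-1/2 0 0 0; -144/25 21/25 -108/25 0; -3/50 -24/25 -21/50 0; 0 0 0 1]
det M = 9/4; M⁻¹ = [-2 0 0 0; -24/25 7/75 -24/25 0; 62/25 -16/75 -14/75 0; 0 0 0 1]
M⁻¹ · (2, 552/25, 1071/200)ᵀ = (-4, -5, -3/4)ᵀ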